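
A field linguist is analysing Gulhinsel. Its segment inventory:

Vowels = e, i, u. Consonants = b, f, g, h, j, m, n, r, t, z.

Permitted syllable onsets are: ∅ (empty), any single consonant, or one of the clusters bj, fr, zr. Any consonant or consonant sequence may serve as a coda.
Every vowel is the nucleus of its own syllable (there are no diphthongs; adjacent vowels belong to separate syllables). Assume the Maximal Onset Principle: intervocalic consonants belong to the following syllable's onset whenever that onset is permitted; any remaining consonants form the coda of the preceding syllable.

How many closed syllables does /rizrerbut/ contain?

2

The vowels are i, e, u — 3 nuclei, so 3 syllables.
Between /i/ (V1) and /e/ (V2): cluster /zr/ — /zr/ is itself a permitted onset, so the whole cluster goes right; preceding coda = ∅.
Between /e/ (V2) and /u/ (V3): /rb/ splits as /r/ + /b/ (/b/ is the longest suffix that is a licit onset).
Result: ri.zrer.but.
Classifying each syllable: /ri/ (open), /zrer/ (closed), /but/ (closed).
Closed syllables: 2.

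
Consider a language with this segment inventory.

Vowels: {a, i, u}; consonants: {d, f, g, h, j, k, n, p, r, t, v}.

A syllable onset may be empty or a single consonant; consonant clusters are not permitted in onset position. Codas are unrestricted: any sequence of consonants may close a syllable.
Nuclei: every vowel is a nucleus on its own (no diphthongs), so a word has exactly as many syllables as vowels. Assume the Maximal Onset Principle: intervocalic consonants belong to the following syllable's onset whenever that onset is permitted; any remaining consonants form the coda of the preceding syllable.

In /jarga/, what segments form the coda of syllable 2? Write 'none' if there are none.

none

Nuclei (vowels): a, a → 2 syllables.
V1 /a/ – V2 /a/: /rg/; trying suffixes from longest down, /g/ is the first permitted one, so coda /r/ | onset /g/.
Putting it together: jar.ga.
Syllable 2 is /ga/: onset /g/, nucleus /a/, coda ∅.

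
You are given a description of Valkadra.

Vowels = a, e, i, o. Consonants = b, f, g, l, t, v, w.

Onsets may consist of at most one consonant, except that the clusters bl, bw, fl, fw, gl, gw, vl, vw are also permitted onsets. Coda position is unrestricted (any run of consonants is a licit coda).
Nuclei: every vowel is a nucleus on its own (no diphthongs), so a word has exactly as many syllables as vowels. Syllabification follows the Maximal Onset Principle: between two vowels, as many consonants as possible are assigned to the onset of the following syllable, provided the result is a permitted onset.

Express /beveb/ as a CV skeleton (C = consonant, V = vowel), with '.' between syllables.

CV.CVC

Vowels present: e, e; each is a nucleus, giving 2 syllables.
σ1/σ2 boundary: just /v/ — single C goes to the following onset.
Result: be.veb.
Mapping each syllable to C/V: /be/ → CV, /veb/ → CVC.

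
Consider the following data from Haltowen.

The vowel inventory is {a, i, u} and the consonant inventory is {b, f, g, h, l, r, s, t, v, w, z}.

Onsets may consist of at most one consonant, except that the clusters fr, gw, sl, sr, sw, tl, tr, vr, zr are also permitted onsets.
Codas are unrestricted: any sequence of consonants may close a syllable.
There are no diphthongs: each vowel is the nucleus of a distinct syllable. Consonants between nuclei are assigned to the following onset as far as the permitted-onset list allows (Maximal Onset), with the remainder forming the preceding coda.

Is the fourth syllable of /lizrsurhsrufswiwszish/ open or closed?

Vowels present: i, u, u, i, i; each is a nucleus, giving 5 syllables.
Between /i/ (V1) and /u/ (V2): /zrs/; trying suffixes from longest down, /s/ is the first permitted one, so coda /zr/ | onset /s/.
Between /u/ (V2) and /u/ (V3): /rhsr/ splits as /rh/ + /sr/ (/sr/ is the longest suffix that is a licit onset).
Between /u/ (V3) and /i/ (V4): /fsw/ splits as /f/ + /sw/ (/sw/ is the longest suffix that is a licit onset).
Between /i/ (V4) and /i/ (V5): /wsz/ — longest licit onset from the right is /z/, leaving /ws/ as coda.
Result: lizr.surh.sruf.swiws.zish.
Syllable 4 is /swiws/ with coda /ws/, so it is closed.

closed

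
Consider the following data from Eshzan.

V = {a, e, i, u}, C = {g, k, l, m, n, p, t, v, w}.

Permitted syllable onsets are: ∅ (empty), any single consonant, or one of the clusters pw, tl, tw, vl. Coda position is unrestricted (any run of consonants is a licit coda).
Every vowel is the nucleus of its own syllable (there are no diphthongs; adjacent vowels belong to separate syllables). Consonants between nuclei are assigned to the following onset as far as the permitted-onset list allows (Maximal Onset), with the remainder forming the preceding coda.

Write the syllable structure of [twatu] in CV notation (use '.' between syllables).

The vowels are a, u — 2 nuclei, so 2 syllables.
σ1/σ2 boundary: just /t/ — single C goes to the following onset.
Result: twa.tu.
Mapping each syllable to C/V: /twa/ → CCV, /tu/ → CV.

CCV.CV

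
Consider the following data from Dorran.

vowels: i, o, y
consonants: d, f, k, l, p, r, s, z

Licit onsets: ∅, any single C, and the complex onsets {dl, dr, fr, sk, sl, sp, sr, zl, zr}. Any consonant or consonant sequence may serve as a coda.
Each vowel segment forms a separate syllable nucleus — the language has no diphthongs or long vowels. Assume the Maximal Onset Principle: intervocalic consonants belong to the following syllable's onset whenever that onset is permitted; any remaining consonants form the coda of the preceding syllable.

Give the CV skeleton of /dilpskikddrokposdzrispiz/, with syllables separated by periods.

The vowels are i, i, o, o, i, i — 6 nuclei, so 6 syllables.
σ1/σ2 boundary: /lpsk/; trying suffixes from longest down, /sk/ is the first permitted one, so coda /lp/ | onset /sk/.
σ2/σ3 boundary: /kddr/ — longest licit onset from the right is /dr/, leaving /kd/ as coda.
σ3/σ4 boundary: /kp/ splits as /k/ + /p/ (/p/ is the longest suffix that is a licit onset).
σ4/σ5 boundary: /sdzr/ splits as /sd/ + /zr/ (/zr/ is the longest suffix that is a licit onset).
σ5/σ6 boundary: /sp/ is a licit onset in full, so it all attaches to the next syllable.
So the parse is dilp.skikd.drok.posd.zri.spiz.
Mapping each syllable to C/V: /dilp/ → CVCC, /skikd/ → CCVCC, /drok/ → CCVC, /posd/ → CVCC, /zri/ → CCV, /spiz/ → CCVC.

CVCC.CCVCC.CCVC.CVCC.CCV.CCVC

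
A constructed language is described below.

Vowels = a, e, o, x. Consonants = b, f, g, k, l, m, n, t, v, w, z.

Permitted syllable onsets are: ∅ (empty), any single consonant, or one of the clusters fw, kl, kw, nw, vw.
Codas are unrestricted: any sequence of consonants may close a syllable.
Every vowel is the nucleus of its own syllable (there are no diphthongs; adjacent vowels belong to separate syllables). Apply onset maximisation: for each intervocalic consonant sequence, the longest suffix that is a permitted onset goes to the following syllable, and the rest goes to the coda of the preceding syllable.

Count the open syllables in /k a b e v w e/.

3

Vowels present: a, e, e; each is a nucleus, giving 3 syllables.
V1 /a/ – V2 /e/: /b/ is a single consonant, so it becomes the next onset.
V2 /e/ – V3 /e/: /vw/ — entire cluster is a permitted onset → onset /vw/, coda ∅.
So the parse is ka.be.vwe.
Classifying each syllable: /ka/ (open), /be/ (open), /vwe/ (open).
Open syllables: 3.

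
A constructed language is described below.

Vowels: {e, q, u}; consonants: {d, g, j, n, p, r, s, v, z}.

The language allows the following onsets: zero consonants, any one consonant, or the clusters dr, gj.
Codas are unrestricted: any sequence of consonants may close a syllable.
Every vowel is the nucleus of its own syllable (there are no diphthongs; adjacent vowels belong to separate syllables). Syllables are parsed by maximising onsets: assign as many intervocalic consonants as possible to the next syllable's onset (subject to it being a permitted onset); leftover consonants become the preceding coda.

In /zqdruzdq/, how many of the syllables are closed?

1

Nuclei (vowels): q, u, q → 3 syllables.
σ1/σ2 boundary: cluster /dr/ — /dr/ is itself a permitted onset, so the whole cluster goes right; preceding coda = ∅.
σ2/σ3 boundary: /zd/ — longest licit onset from the right is /d/, leaving /z/ as coda.
So the parse is zq.druz.dq.
Classifying each syllable: /zq/ (open), /druz/ (closed), /dq/ (open).
Closed syllables: 1.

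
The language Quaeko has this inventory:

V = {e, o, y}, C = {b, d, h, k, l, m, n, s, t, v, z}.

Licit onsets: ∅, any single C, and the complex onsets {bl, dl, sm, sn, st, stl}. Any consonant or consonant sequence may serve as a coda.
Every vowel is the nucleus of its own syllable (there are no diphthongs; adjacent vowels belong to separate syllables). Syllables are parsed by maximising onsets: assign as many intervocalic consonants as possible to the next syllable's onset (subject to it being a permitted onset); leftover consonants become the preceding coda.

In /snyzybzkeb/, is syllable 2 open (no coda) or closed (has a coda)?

Vowels present: y, y, e; each is a nucleus, giving 3 syllables.
/y…y/ gap (V1→V2): just /z/ — single C goes to the following onset.
/y…e/ gap (V2→V3): cluster /bzk/ — the longest permitted-onset suffix is /k/; onset = /k/, preceding coda = /bz/.
Syllabification: sny.zybz.keb.
Syllable 2 is /zybz/ with coda /bz/, so it is closed.

closed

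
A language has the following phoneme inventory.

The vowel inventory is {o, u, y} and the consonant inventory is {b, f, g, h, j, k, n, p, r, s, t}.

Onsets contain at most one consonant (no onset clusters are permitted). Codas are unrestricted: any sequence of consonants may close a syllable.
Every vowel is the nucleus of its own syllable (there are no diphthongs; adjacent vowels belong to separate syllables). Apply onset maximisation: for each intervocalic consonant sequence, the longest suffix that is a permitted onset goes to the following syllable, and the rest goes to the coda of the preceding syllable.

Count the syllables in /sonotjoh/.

3

The vowels are o, o, o — 3 nuclei, so 3 syllables.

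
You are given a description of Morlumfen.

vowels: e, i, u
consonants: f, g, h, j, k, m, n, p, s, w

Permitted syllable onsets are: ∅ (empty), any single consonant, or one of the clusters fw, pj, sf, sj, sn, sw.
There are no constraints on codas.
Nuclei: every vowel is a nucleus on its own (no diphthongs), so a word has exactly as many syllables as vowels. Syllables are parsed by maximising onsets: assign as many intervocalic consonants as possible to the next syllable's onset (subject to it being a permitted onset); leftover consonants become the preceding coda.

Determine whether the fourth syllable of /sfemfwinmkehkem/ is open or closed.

Vowels present: e, i, e, e; each is a nucleus, giving 4 syllables.
V1 /e/ – V2 /i/: /mfw/ splits as /m/ + /fw/ (/fw/ is the longest suffix that is a licit onset).
V2 /i/ – V3 /e/: /nmk/ — longest licit onset from the right is /k/, leaving /nm/ as coda.
V3 /e/ – V4 /e/: cluster /hk/ — the longest permitted-onset suffix is /k/; onset = /k/, preceding coda = /h/.
Putting it together: sfem.fwinm.keh.kem.
Syllable 4 is /kem/ with coda /m/, so it is closed.

closed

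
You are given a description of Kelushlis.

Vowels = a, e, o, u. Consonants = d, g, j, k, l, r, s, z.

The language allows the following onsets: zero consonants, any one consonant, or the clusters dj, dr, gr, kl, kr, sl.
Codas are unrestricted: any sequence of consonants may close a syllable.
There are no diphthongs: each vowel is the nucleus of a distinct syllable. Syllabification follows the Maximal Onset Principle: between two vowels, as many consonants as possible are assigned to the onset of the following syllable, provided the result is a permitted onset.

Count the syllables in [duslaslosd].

3

Vowels present: u, a, o; each is a nucleus, giving 3 syllables.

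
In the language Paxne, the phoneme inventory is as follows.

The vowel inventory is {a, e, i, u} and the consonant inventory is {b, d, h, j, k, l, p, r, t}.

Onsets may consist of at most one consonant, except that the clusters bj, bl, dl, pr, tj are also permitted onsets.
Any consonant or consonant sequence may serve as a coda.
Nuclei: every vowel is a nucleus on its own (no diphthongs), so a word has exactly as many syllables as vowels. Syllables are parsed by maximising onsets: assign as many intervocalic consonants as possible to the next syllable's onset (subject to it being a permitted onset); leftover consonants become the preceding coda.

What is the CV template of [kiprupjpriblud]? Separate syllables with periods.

Nuclei (vowels): i, u, i, u → 4 syllables.
Between /i/ (V1) and /u/ (V2): /pr/ is a licit onset in full, so it all attaches to the next syllable.
Between /u/ (V2) and /i/ (V3): cluster /pjpr/ — the longest permitted-onset suffix is /pr/; onset = /pr/, preceding coda = /pj/.
Between /i/ (V3) and /u/ (V4): cluster /bl/ — /bl/ is itself a permitted onset, so the whole cluster goes right; preceding coda = ∅.
Result: ki.prupj.pri.blud.
Mapping each syllable to C/V: /ki/ → CV, /prupj/ → CCVCC, /pri/ → CCV, /blud/ → CCVC.

CV.CCVCC.CCV.CCVC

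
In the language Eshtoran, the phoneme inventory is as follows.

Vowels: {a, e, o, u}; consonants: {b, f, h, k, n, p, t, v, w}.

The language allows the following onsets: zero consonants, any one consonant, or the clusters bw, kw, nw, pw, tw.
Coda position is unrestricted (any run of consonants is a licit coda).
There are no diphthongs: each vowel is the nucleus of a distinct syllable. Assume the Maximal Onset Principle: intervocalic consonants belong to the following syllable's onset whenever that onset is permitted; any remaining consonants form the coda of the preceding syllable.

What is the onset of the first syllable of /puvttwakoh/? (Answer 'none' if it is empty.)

p

The vowels are u, a, o — 3 nuclei, so 3 syllables.
/u…a/ gap (V1→V2): /vttw/ — longest licit onset from the right is /tw/, leaving /vt/ as coda.
/a…o/ gap (V2→V3): /k/ → onset of the next syllable (single consonants are always licit onsets).
Result: puvt.twa.koh.
Syllable 1 is /puvt/: onset /p/, nucleus /u/, coda /vt/.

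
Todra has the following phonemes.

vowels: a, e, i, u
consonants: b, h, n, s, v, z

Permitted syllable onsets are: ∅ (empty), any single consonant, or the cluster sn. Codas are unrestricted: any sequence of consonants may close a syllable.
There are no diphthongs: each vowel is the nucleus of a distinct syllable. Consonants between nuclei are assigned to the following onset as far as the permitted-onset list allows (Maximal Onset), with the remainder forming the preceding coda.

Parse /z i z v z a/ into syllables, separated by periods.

zizv.za

Nuclei (vowels): i, a → 2 syllables.
/i…a/ gap (V1→V2): cluster /zvz/ — the longest permitted-onset suffix is /z/; onset = /z/, preceding coda = /zv/.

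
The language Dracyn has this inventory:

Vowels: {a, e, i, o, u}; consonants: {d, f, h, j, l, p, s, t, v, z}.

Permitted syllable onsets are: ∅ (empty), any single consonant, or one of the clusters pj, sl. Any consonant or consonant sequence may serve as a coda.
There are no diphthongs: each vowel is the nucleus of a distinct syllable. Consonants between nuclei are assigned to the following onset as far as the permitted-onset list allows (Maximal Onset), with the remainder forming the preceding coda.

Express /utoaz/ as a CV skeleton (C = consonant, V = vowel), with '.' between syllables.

V.CV.VC

Nuclei (vowels): u, o, a → 3 syllables.
Between /u/ (V1) and /o/ (V2): /t/ is a single consonant, so it becomes the next onset.
Between /o/ (V2) and /a/ (V3): nothing intervenes; syllable break is V.V.
Putting it together: u.to.az.
Mapping each syllable to C/V: /u/ → V, /to/ → CV, /az/ → VC.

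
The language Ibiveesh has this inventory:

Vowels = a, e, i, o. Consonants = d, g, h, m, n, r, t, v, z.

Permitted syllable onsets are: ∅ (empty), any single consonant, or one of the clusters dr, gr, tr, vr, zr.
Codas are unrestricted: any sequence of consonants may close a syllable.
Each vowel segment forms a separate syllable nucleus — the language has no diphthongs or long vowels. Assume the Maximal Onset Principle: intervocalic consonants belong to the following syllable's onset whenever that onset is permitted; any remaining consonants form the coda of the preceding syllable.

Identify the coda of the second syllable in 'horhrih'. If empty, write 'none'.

h

Vowels present: o, i; each is a nucleus, giving 2 syllables.
/o…i/ gap (V1→V2): /rhr/ splits as /rh/ + /r/ (/r/ is the longest suffix that is a licit onset).
Result: horh.rih.
Syllable 2 is /rih/: onset /r/, nucleus /i/, coda /h/.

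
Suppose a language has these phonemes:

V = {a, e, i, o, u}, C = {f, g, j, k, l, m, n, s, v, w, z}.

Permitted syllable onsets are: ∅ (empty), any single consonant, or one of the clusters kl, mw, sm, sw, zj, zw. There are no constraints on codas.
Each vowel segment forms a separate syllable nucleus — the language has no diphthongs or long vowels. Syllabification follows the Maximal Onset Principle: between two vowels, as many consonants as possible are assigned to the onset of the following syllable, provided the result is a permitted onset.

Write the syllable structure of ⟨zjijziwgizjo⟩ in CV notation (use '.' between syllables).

CCVC.CVC.CV.CCV

Vowels present: i, i, i, o; each is a nucleus, giving 4 syllables.
σ1/σ2 boundary: /jz/; trying suffixes from longest down, /z/ is the first permitted one, so coda /j/ | onset /z/.
σ2/σ3 boundary: cluster /wg/ — the longest permitted-onset suffix is /g/; onset = /g/, preceding coda = /w/.
σ3/σ4 boundary: /zj/ — entire cluster is a permitted onset → onset /zj/, coda ∅.
Syllabification: zjij.ziw.gi.zjo.
Mapping each syllable to C/V: /zjij/ → CCVC, /ziw/ → CVC, /gi/ → CV, /zjo/ → CCV.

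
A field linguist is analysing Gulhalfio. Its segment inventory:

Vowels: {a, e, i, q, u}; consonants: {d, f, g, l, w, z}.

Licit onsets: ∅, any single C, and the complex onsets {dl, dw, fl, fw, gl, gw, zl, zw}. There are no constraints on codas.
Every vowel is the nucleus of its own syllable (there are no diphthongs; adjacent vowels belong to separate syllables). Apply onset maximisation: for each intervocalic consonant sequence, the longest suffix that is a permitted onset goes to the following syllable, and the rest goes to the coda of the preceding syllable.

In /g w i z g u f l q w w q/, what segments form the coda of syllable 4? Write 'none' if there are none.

none

Nuclei (vowels): i, u, q, q → 4 syllables.
Between /i/ (V1) and /u/ (V2): cluster /zg/ — the longest permitted-onset suffix is /g/; onset = /g/, preceding coda = /z/.
Between /u/ (V2) and /q/ (V3): /fl/ — entire cluster is a permitted onset → onset /fl/, coda ∅.
Between /q/ (V3) and /q/ (V4): cluster /ww/ — the longest permitted-onset suffix is /w/; onset = /w/, preceding coda = /w/.
Putting it together: gwiz.gu.flqw.wq.
Syllable 4 is /wq/: onset /w/, nucleus /q/, coda ∅.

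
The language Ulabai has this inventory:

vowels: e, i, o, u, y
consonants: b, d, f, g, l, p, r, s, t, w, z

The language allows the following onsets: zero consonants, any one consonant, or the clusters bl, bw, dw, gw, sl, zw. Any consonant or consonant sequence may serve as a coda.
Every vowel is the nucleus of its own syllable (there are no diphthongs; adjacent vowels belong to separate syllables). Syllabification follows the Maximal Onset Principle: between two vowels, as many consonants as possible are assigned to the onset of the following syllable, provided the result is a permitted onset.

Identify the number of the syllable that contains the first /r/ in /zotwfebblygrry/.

3

Vowels present: o, e, y, y; each is a nucleus, giving 4 syllables.
/o…e/ gap (V1→V2): /twf/ — longest licit onset from the right is /f/, leaving /tw/ as coda.
/e…y/ gap (V2→V3): /bbl/ splits as /b/ + /bl/ (/bl/ is the longest suffix that is a licit onset).
/y…y/ gap (V3→V4): /grr/ — longest licit onset from the right is /r/, leaving /gr/ as coda.
Syllabification: zotw.feb.blygr.ry.
The first /r/ is in the coda of syllable 3 (/blygr/).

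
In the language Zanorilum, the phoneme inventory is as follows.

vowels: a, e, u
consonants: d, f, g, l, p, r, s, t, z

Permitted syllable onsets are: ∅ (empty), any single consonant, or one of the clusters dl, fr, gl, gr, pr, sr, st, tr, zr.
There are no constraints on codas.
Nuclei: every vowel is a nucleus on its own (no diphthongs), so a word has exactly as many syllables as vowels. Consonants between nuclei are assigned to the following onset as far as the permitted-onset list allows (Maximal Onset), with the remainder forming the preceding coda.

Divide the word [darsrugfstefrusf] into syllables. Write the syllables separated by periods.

dar.srugf.ste.frusf

Nuclei (vowels): a, u, e, u → 4 syllables.
V1 /a/ – V2 /u/: /rsr/; trying suffixes from longest down, /sr/ is the first permitted one, so coda /r/ | onset /sr/.
V2 /u/ – V3 /e/: cluster /gfst/ — the longest permitted-onset suffix is /st/; onset = /st/, preceding coda = /gf/.
V3 /e/ – V4 /u/: /fr/ is a licit onset in full, so it all attaches to the next syllable.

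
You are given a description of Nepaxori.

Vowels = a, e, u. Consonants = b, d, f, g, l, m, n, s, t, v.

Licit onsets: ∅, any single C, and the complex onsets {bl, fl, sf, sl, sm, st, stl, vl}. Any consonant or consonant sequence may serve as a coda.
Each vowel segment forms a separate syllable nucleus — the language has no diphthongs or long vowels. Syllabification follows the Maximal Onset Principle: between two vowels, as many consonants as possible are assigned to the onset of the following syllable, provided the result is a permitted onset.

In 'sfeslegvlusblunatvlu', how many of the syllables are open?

Nuclei (vowels): e, e, u, u, a, u → 6 syllables.
σ1/σ2 boundary: /sl/ — entire cluster is a permitted onset → onset /sl/, coda ∅.
σ2/σ3 boundary: /gvl/ splits as /g/ + /vl/ (/vl/ is the longest suffix that is a licit onset).
σ3/σ4 boundary: /sbl/ splits as /s/ + /bl/ (/bl/ is the longest suffix that is a licit onset).
σ4/σ5 boundary: /n/ → onset of the next syllable (single consonants are always licit onsets).
σ5/σ6 boundary: cluster /tvl/ — the longest permitted-onset suffix is /vl/; onset = /vl/, preceding coda = /t/.
Putting it together: sfe.sleg.vlus.blu.nat.vlu.
Classifying each syllable: /sfe/ (open), /sleg/ (closed), /vlus/ (closed), /blu/ (open), /nat/ (closed), /vlu/ (open).
Open syllables: 3.

3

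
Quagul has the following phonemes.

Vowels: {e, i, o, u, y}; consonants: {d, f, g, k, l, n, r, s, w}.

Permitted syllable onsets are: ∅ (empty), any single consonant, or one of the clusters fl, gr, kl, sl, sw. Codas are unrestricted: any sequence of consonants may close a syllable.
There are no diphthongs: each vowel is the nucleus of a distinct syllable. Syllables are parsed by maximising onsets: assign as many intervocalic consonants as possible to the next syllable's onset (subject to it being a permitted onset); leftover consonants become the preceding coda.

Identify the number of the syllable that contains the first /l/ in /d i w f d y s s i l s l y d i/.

3

Nuclei (vowels): i, y, i, y, i → 5 syllables.
Between /i/ (V1) and /y/ (V2): /wfd/; trying suffixes from longest down, /d/ is the first permitted one, so coda /wf/ | onset /d/.
Between /y/ (V2) and /i/ (V3): /ss/; trying suffixes from longest down, /s/ is the first permitted one, so coda /s/ | onset /s/.
Between /i/ (V3) and /y/ (V4): /lsl/; trying suffixes from longest down, /sl/ is the first permitted one, so coda /l/ | onset /sl/.
Between /y/ (V4) and /i/ (V5): /d/ → onset of the next syllable (single consonants are always licit onsets).
Putting it together: diwf.dys.sil.sly.di.
The first /l/ is in the coda of syllable 3 (/sil/).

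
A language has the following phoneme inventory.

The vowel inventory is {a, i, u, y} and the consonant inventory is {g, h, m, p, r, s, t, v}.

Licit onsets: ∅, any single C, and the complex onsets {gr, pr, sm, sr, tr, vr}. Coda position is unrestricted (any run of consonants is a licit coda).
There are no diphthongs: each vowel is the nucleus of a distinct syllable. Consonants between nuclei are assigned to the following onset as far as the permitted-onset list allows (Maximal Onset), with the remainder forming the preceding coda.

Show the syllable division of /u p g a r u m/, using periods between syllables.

The vowels are u, a, u — 3 nuclei, so 3 syllables.
σ1/σ2 boundary: cluster /pg/ — the longest permitted-onset suffix is /g/; onset = /g/, preceding coda = /p/.
σ2/σ3 boundary: just /r/ — single C goes to the following onset.

up.ga.rum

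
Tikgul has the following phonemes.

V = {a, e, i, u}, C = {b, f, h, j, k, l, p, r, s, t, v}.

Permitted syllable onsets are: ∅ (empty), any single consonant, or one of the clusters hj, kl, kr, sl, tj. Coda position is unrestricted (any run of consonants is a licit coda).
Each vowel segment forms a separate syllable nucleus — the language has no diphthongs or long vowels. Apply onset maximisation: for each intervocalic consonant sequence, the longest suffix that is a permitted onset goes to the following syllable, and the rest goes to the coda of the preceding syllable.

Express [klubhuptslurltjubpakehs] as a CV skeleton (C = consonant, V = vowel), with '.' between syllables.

CCVC.CVCC.CCVCC.CCVC.CV.CVCC

The vowels are u, u, u, u, a, e — 6 nuclei, so 6 syllables.
Between /u/ (V1) and /u/ (V2): /bh/ — longest licit onset from the right is /h/, leaving /b/ as coda.
Between /u/ (V2) and /u/ (V3): /ptsl/ splits as /pt/ + /sl/ (/sl/ is the longest suffix that is a licit onset).
Between /u/ (V3) and /u/ (V4): /rltj/; trying suffixes from longest down, /tj/ is the first permitted one, so coda /rl/ | onset /tj/.
Between /u/ (V4) and /a/ (V5): /bp/ — longest licit onset from the right is /p/, leaving /b/ as coda.
Between /a/ (V5) and /e/ (V6): just /k/ — single C goes to the following onset.
Result: klub.hupt.slurl.tjub.pa.kehs.
Mapping each syllable to C/V: /klub/ → CCVC, /hupt/ → CVCC, /slurl/ → CCVCC, /tjub/ → CCVC, /pa/ → CV, /kehs/ → CVCC.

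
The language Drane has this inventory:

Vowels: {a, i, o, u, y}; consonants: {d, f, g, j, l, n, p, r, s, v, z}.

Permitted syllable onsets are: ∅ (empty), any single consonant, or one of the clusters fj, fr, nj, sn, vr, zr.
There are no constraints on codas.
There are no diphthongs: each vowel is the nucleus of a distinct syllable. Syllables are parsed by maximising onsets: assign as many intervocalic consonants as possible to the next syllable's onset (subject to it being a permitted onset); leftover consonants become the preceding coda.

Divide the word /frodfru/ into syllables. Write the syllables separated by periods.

Nuclei (vowels): o, u → 2 syllables.
/o…u/ gap (V1→V2): /dfr/ splits as /d/ + /fr/ (/fr/ is the longest suffix that is a licit onset).

frod.fru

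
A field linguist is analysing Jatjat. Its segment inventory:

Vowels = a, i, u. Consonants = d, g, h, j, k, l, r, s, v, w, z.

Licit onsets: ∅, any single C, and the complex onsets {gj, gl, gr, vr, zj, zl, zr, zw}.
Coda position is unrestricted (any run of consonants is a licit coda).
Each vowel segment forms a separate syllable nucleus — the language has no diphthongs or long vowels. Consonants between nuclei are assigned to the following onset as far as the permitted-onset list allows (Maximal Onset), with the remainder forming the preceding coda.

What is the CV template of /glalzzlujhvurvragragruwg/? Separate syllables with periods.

The vowels are a, u, u, a, a, u — 6 nuclei, so 6 syllables.
V1 /a/ – V2 /u/: /lzzl/; trying suffixes from longest down, /zl/ is the first permitted one, so coda /lz/ | onset /zl/.
V2 /u/ – V3 /u/: cluster /jhv/ — the longest permitted-onset suffix is /v/; onset = /v/, preceding coda = /jh/.
V3 /u/ – V4 /a/: /rvr/ splits as /r/ + /vr/ (/vr/ is the longest suffix that is a licit onset).
V4 /a/ – V5 /a/: /gr/ is a licit onset in full, so it all attaches to the next syllable.
V5 /a/ – V6 /u/: /gr/ — entire cluster is a permitted onset → onset /gr/, coda ∅.
Putting it together: glalz.zlujh.vur.vra.gra.gruwg.
Mapping each syllable to C/V: /glalz/ → CCVCC, /zlujh/ → CCVCC, /vur/ → CVC, /vra/ → CCV, /gra/ → CCV, /gruwg/ → CCVCC.

CCVCC.CCVCC.CVC.CCV.CCV.CCVCC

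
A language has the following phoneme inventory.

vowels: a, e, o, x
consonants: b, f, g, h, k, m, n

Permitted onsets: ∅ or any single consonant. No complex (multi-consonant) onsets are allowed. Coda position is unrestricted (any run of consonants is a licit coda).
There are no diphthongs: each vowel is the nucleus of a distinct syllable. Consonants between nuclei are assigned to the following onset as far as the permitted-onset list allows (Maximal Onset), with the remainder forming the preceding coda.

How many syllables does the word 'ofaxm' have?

3

Nuclei (vowels): o, a, x → 3 syllables.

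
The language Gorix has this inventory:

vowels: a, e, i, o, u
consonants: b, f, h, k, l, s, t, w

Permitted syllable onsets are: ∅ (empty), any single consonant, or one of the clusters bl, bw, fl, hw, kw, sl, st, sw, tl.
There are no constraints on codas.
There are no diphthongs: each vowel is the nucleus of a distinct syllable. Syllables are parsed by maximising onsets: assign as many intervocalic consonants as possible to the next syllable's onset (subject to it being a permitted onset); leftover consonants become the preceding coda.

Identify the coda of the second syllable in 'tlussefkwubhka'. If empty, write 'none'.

f

The vowels are u, e, u, a — 4 nuclei, so 4 syllables.
σ1/σ2 boundary: cluster /ss/ — the longest permitted-onset suffix is /s/; onset = /s/, preceding coda = /s/.
σ2/σ3 boundary: /fkw/ — longest licit onset from the right is /kw/, leaving /f/ as coda.
σ3/σ4 boundary: /bhk/ — longest licit onset from the right is /k/, leaving /bh/ as coda.
So the parse is tlus.sef.kwubh.ka.
Syllable 2 is /sef/: onset /s/, nucleus /e/, coda /f/.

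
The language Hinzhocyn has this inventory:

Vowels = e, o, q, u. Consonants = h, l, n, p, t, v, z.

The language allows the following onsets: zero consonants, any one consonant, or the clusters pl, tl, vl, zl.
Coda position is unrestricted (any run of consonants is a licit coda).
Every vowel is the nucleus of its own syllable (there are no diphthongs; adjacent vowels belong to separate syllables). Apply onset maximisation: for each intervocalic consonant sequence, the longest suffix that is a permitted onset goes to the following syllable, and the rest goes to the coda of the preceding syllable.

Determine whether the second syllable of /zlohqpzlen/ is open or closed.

closed

Nuclei (vowels): o, q, e → 3 syllables.
/o…q/ gap (V1→V2): just /h/ — single C goes to the following onset.
/q…e/ gap (V2→V3): cluster /pzl/ — the longest permitted-onset suffix is /zl/; onset = /zl/, preceding coda = /p/.
Syllabification: zlo.hqp.zlen.
Syllable 2 is /hqp/ with coda /p/, so it is closed.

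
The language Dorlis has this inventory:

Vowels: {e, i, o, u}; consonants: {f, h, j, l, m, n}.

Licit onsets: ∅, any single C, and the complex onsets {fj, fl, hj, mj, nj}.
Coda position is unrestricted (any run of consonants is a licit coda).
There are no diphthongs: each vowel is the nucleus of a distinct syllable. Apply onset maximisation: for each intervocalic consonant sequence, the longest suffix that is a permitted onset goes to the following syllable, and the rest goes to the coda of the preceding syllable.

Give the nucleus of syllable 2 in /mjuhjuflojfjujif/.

u

The vowels are u, u, o, u, i — 5 nuclei, so 5 syllables.
The second nucleus (vowel 2 from the left) is /u/.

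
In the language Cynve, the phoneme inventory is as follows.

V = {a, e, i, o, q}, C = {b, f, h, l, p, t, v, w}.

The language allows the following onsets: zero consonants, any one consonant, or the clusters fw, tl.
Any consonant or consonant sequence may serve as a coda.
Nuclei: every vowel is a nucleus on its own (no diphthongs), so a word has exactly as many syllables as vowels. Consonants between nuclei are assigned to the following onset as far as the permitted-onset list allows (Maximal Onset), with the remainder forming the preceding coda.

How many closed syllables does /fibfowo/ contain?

Vowels present: i, o, o; each is a nucleus, giving 3 syllables.
V1 /i/ – V2 /o/: /bf/ splits as /b/ + /f/ (/f/ is the longest suffix that is a licit onset).
V2 /o/ – V3 /o/: /w/ is a single consonant, so it becomes the next onset.
Putting it together: fib.fo.wo.
Classifying each syllable: /fib/ (closed), /fo/ (open), /wo/ (open).
Closed syllables: 1.

1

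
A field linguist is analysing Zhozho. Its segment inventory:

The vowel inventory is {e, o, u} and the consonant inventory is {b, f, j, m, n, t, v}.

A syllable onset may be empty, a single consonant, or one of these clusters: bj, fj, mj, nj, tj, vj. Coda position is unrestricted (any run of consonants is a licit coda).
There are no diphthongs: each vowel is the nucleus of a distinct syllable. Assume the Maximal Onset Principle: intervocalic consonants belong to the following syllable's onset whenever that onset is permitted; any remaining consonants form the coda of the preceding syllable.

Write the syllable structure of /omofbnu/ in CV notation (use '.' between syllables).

V.CVCC.CV

Vowels present: o, o, u; each is a nucleus, giving 3 syllables.
σ1/σ2 boundary: /m/ → onset of the next syllable (single consonants are always licit onsets).
σ2/σ3 boundary: cluster /fbn/ — the longest permitted-onset suffix is /n/; onset = /n/, preceding coda = /fb/.
Syllabification: o.mofb.nu.
Mapping each syllable to C/V: /o/ → V, /mofb/ → CVCC, /nu/ → CV.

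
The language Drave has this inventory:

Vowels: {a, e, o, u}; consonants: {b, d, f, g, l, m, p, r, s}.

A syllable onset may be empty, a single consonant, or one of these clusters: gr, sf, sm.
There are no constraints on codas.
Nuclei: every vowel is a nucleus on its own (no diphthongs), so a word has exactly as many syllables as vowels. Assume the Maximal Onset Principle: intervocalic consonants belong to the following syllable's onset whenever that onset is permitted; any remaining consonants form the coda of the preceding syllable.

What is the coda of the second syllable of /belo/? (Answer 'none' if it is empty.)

none

Vowels present: e, o; each is a nucleus, giving 2 syllables.
V1 /e/ – V2 /o/: /l/ → onset of the next syllable (single consonants are always licit onsets).
Syllabification: be.lo.
Syllable 2 is /lo/: onset /l/, nucleus /o/, coda ∅.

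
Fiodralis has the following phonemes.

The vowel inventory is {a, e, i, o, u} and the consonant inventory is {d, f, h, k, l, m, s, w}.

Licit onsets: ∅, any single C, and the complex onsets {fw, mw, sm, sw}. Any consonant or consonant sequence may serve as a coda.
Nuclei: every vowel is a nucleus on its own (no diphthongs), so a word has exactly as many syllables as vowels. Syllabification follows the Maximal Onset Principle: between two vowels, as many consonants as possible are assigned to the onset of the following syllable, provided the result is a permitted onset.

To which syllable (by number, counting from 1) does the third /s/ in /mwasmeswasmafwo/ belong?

Vowels present: a, e, a, a, o; each is a nucleus, giving 5 syllables.
V1 /a/ – V2 /e/: /sm/ is a licit onset in full, so it all attaches to the next syllable.
V2 /e/ – V3 /a/: /sw/ — entire cluster is a permitted onset → onset /sw/, coda ∅.
V3 /a/ – V4 /a/: /sm/ — entire cluster is a permitted onset → onset /sm/, coda ∅.
V4 /a/ – V5 /o/: /fw/ — entire cluster is a permitted onset → onset /fw/, coda ∅.
Result: mwa.sme.swa.sma.fwo.
The third /s/ is in the onset of syllable 4 (/sma/).

4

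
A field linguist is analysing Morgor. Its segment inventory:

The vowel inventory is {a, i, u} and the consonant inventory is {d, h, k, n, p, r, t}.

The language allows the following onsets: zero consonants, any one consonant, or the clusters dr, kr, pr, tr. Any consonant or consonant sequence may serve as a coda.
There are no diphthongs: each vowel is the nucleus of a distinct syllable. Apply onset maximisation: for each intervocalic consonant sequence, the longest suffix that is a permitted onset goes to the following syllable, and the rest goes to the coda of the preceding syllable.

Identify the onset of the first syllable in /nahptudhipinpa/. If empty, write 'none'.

n

Vowels present: a, u, i, i, a; each is a nucleus, giving 5 syllables.
/a…u/ gap (V1→V2): cluster /hpt/ — the longest permitted-onset suffix is /t/; onset = /t/, preceding coda = /hp/.
/u…i/ gap (V2→V3): cluster /dh/ — the longest permitted-onset suffix is /h/; onset = /h/, preceding coda = /d/.
/i…i/ gap (V3→V4): /p/ → onset of the next syllable (single consonants are always licit onsets).
/i…a/ gap (V4→V5): /np/; trying suffixes from longest down, /p/ is the first permitted one, so coda /n/ | onset /p/.
Result: nahp.tud.hi.pin.pa.
Syllable 1 is /nahp/: onset /n/, nucleus /a/, coda /hp/.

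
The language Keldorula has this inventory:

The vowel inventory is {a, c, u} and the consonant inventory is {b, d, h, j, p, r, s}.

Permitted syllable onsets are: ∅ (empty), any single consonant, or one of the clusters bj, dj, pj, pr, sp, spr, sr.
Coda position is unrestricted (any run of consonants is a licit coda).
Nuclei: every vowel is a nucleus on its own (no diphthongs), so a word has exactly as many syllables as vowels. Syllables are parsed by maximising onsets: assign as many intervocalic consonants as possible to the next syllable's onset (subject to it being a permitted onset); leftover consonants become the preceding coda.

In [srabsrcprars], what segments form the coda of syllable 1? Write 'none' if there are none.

b

Nuclei (vowels): a, c, a → 3 syllables.
σ1/σ2 boundary: cluster /bsr/ — the longest permitted-onset suffix is /sr/; onset = /sr/, preceding coda = /b/.
σ2/σ3 boundary: /pr/ is a licit onset in full, so it all attaches to the next syllable.
Putting it together: srab.src.prars.
Syllable 1 is /srab/: onset /sr/, nucleus /a/, coda /b/.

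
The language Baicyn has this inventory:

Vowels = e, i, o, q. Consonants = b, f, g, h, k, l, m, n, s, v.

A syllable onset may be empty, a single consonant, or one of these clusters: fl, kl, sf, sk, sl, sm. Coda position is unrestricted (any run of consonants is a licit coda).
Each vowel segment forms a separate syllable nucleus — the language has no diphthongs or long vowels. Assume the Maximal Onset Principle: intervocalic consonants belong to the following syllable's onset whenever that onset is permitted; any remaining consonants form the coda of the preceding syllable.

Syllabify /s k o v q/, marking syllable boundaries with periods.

Nuclei (vowels): o, q → 2 syllables.
σ1/σ2 boundary: /v/ is a single consonant, so it becomes the next onset.

sko.vq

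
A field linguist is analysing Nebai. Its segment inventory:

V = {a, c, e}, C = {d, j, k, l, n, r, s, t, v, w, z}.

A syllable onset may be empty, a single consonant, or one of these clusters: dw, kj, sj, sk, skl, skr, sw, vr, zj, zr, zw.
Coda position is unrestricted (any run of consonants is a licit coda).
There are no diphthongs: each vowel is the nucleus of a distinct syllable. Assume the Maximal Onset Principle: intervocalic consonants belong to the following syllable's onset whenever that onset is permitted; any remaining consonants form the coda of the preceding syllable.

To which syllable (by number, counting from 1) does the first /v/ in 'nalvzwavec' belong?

Vowels present: a, a, e, c; each is a nucleus, giving 4 syllables.
V1 /a/ – V2 /a/: /lvzw/; trying suffixes from longest down, /zw/ is the first permitted one, so coda /lv/ | onset /zw/.
V2 /a/ – V3 /e/: just /v/ — single C goes to the following onset.
V3 /e/ – V4 /c/: nothing intervenes; syllable break is V.V.
Putting it together: nalv.zwa.ve.c.
The first /v/ is in the coda of syllable 1 (/nalv/).

1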